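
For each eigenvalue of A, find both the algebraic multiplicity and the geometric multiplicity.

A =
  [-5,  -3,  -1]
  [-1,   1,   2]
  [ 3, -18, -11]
λ = -5: alg = 3, geom = 1

Step 1 — factor the characteristic polynomial to read off the algebraic multiplicities:
  χ_A(x) = (x + 5)^3

Step 2 — compute geometric multiplicities via the rank-nullity identity g(λ) = n − rank(A − λI):
  rank(A − (-5)·I) = 2, so dim ker(A − (-5)·I) = n − 2 = 1

Summary:
  λ = -5: algebraic multiplicity = 3, geometric multiplicity = 1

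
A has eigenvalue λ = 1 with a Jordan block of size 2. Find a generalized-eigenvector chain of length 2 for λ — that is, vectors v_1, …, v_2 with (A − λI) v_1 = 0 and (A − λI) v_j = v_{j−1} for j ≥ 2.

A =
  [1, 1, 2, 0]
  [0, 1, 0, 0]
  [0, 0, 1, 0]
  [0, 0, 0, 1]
A Jordan chain for λ = 1 of length 2:
v_1 = (1, 0, 0, 0)ᵀ
v_2 = (0, 1, 0, 0)ᵀ

Let N = A − (1)·I. We want v_2 with N^2 v_2 = 0 but N^1 v_2 ≠ 0; then v_{j-1} := N · v_j for j = 2, …, 2.

Pick v_2 = (0, 1, 0, 0)ᵀ.
Then v_1 = N · v_2 = (1, 0, 0, 0)ᵀ.

Sanity check: (A − (1)·I) v_1 = (0, 0, 0, 0)ᵀ = 0. ✓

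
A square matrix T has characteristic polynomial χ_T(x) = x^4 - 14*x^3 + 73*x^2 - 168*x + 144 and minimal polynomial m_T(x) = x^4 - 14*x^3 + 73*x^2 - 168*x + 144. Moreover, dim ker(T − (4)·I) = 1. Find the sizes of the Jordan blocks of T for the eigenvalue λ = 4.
Block sizes for λ = 4: [2]

Step 1 — from the characteristic polynomial, algebraic multiplicity of λ = 4 is 2. From dim ker(T − (4)·I) = 1, there are exactly 1 Jordan blocks for λ = 4.
Step 2 — from the minimal polynomial, the factor (x − 4)^2 tells us the largest block for λ = 4 has size 2.
Step 3 — with total size 2, 1 blocks, and largest block 2, the block sizes (in nonincreasing order) are [2].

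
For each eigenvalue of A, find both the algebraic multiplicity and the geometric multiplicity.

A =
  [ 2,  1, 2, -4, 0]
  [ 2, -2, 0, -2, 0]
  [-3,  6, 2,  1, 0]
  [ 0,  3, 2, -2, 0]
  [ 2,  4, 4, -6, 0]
λ = 0: alg = 5, geom = 3

Step 1 — factor the characteristic polynomial to read off the algebraic multiplicities:
  χ_A(x) = x^5

Step 2 — compute geometric multiplicities via the rank-nullity identity g(λ) = n − rank(A − λI):
  rank(A − (0)·I) = 2, so dim ker(A − (0)·I) = n − 2 = 3

Summary:
  λ = 0: algebraic multiplicity = 5, geometric multiplicity = 3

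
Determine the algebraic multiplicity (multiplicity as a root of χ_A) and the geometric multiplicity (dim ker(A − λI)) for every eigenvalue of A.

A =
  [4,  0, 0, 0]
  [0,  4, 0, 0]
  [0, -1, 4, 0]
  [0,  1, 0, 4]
λ = 4: alg = 4, geom = 3

Step 1 — factor the characteristic polynomial to read off the algebraic multiplicities:
  χ_A(x) = (x - 4)^4

Step 2 — compute geometric multiplicities via the rank-nullity identity g(λ) = n − rank(A − λI):
  rank(A − (4)·I) = 1, so dim ker(A − (4)·I) = n − 1 = 3

Summary:
  λ = 4: algebraic multiplicity = 4, geometric multiplicity = 3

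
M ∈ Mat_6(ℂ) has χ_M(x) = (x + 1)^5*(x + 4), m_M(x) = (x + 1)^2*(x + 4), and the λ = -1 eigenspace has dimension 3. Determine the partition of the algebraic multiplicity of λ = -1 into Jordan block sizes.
Block sizes for λ = -1: [2, 2, 1]

Step 1 — from the characteristic polynomial, algebraic multiplicity of λ = -1 is 5. From dim ker(M − (-1)·I) = 3, there are exactly 3 Jordan blocks for λ = -1.
Step 2 — from the minimal polynomial, the factor (x + 1)^2 tells us the largest block for λ = -1 has size 2.
Step 3 — with total size 5, 3 blocks, and largest block 2, the block sizes (in nonincreasing order) are [2, 2, 1].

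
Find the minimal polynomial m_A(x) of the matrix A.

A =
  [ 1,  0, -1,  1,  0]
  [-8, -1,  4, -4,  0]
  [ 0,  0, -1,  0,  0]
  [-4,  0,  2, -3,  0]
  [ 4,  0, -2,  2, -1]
x^2 + 2*x + 1

The characteristic polynomial is χ_A(x) = (x + 1)^5, so the eigenvalues are known. The minimal polynomial is
  m_A(x) = Π_λ (x − λ)^{k_λ}
where k_λ is the size of the *largest* Jordan block for λ (equivalently, the smallest k with (A − λI)^k v = 0 for every generalised eigenvector v of λ).

  λ = -1: largest Jordan block has size 2, contributing (x + 1)^2

So m_A(x) = (x + 1)^2 = x^2 + 2*x + 1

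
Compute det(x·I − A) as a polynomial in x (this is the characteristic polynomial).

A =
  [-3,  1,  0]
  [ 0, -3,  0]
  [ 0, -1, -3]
x^3 + 9*x^2 + 27*x + 27

Expanding det(x·I − A) (e.g. by cofactor expansion or by noting that A is similar to its Jordan form J, which has the same characteristic polynomial as A) gives
  χ_A(x) = x^3 + 9*x^2 + 27*x + 27
which factors as (x + 3)^3. The eigenvalues (with algebraic multiplicities) are λ = -3 with multiplicity 3.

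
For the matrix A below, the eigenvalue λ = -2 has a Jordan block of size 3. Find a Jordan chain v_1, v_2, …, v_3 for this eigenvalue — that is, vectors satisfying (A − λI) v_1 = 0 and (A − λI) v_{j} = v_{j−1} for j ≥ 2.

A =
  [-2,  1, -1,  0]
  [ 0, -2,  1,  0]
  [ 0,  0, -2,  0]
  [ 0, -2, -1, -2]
A Jordan chain for λ = -2 of length 3:
v_1 = (1, 0, 0, -2)ᵀ
v_2 = (-1, 1, 0, -1)ᵀ
v_3 = (0, 0, 1, 0)ᵀ

Let N = A − (-2)·I. We want v_3 with N^3 v_3 = 0 but N^2 v_3 ≠ 0; then v_{j-1} := N · v_j for j = 3, …, 2.

Pick v_3 = (0, 0, 1, 0)ᵀ.
Then v_2 = N · v_3 = (-1, 1, 0, -1)ᵀ.
Then v_1 = N · v_2 = (1, 0, 0, -2)ᵀ.

Sanity check: (A − (-2)·I) v_1 = (0, 0, 0, 0)ᵀ = 0. ✓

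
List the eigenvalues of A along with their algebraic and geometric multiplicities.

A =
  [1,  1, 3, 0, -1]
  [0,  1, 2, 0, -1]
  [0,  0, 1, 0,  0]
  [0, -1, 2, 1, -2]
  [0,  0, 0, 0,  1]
λ = 1: alg = 5, geom = 2

Step 1 — factor the characteristic polynomial to read off the algebraic multiplicities:
  χ_A(x) = (x - 1)^5

Step 2 — compute geometric multiplicities via the rank-nullity identity g(λ) = n − rank(A − λI):
  rank(A − (1)·I) = 3, so dim ker(A − (1)·I) = n − 3 = 2

Summary:
  λ = 1: algebraic multiplicity = 5, geometric multiplicity = 2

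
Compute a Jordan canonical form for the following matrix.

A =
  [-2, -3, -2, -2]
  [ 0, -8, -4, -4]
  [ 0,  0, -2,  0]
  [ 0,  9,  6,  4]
J_2(-2) ⊕ J_1(-2) ⊕ J_1(-2)

The characteristic polynomial is
  det(x·I − A) = x^4 + 8*x^3 + 24*x^2 + 32*x + 16 = (x + 2)^4

Eigenvalues and multiplicities (the geometric multiplicity of λ is n − rank(A − λI), which equals the number of Jordan blocks for λ):
  λ = -2: algebraic multiplicity = 4, geometric multiplicity = 3

Determining the block sizes for each eigenvalue:
  λ = -2: 3 blocks summing to 4 forces exactly one block of size 2 and the rest size 1 → block sizes [2, 1, 1]

Assembling the blocks gives a Jordan form
J =
  [-2,  1,  0,  0]
  [ 0, -2,  0,  0]
  [ 0,  0, -2,  0]
  [ 0,  0,  0, -2]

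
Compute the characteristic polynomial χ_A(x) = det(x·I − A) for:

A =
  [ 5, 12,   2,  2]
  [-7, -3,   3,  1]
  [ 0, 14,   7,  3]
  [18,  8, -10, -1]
x^4 - 8*x^3 + 18*x^2 - 27

Expanding det(x·I − A) (e.g. by cofactor expansion or by noting that A is similar to its Jordan form J, which has the same characteristic polynomial as A) gives
  χ_A(x) = x^4 - 8*x^3 + 18*x^2 - 27
which factors as (x - 3)^3*(x + 1). The eigenvalues (with algebraic multiplicities) are λ = -1 with multiplicity 1, λ = 3 with multiplicity 3.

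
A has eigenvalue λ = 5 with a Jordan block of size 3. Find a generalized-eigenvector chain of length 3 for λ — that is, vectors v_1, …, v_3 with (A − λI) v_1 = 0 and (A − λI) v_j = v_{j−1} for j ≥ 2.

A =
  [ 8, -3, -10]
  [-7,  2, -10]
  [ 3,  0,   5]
A Jordan chain for λ = 5 of length 3:
v_1 = (0, -30, 9)ᵀ
v_2 = (3, -7, 3)ᵀ
v_3 = (1, 0, 0)ᵀ

Let N = A − (5)·I. We want v_3 with N^3 v_3 = 0 but N^2 v_3 ≠ 0; then v_{j-1} := N · v_j for j = 3, …, 2.

Pick v_3 = (1, 0, 0)ᵀ.
Then v_2 = N · v_3 = (3, -7, 3)ᵀ.
Then v_1 = N · v_2 = (0, -30, 9)ᵀ.

Sanity check: (A − (5)·I) v_1 = (0, 0, 0)ᵀ = 0. ✓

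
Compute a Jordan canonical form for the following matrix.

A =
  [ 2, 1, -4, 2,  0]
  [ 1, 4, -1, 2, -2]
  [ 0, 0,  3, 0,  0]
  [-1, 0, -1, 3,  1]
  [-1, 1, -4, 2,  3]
J_3(3) ⊕ J_2(3)

The characteristic polynomial is
  det(x·I − A) = x^5 - 15*x^4 + 90*x^3 - 270*x^2 + 405*x - 243 = (x - 3)^5

Eigenvalues and multiplicities (the geometric multiplicity of λ is n − rank(A − λI), which equals the number of Jordan blocks for λ):
  λ = 3: algebraic multiplicity = 5, geometric multiplicity = 2

Determining the block sizes for each eigenvalue:
  λ = 3: with am = 5 and gm = 2, the partition is not yet determined (e.g. several partitions of 5 into 2 parts exist). Let N = A − (3)·I. Computing rank(N^1) = 3, rank(N^2) = 1, rank(N^3) = 0; the number of blocks of size ≥ j is rank(N^{j−1}) − rank(N^j), giving [2, 2, 1]. So we have 1 block(s) of size 3, 1 block(s) of size 2 → block sizes [3, 2]

Assembling the blocks gives a Jordan form
J =
  [3, 1, 0, 0, 0]
  [0, 3, 1, 0, 0]
  [0, 0, 3, 0, 0]
  [0, 0, 0, 3, 1]
  [0, 0, 0, 0, 3]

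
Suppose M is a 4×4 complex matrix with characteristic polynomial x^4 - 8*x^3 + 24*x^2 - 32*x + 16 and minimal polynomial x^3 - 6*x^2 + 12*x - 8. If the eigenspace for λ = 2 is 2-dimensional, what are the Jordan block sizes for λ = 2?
Block sizes for λ = 2: [3, 1]

Step 1 — from the characteristic polynomial, algebraic multiplicity of λ = 2 is 4. From dim ker(M − (2)·I) = 2, there are exactly 2 Jordan blocks for λ = 2.
Step 2 — from the minimal polynomial, the factor (x − 2)^3 tells us the largest block for λ = 2 has size 3.
Step 3 — with total size 4, 2 blocks, and largest block 3, the block sizes (in nonincreasing order) are [3, 1].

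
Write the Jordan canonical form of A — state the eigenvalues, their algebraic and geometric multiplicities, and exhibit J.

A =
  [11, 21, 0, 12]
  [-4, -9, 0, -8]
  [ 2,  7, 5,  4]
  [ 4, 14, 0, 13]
J_2(5) ⊕ J_1(5) ⊕ J_1(5)

The characteristic polynomial is
  det(x·I − A) = x^4 - 20*x^3 + 150*x^2 - 500*x + 625 = (x - 5)^4

Eigenvalues and multiplicities (the geometric multiplicity of λ is n − rank(A − λI), which equals the number of Jordan blocks for λ):
  λ = 5: algebraic multiplicity = 4, geometric multiplicity = 3

Determining the block sizes for each eigenvalue:
  λ = 5: 3 blocks summing to 4 forces exactly one block of size 2 and the rest size 1 → block sizes [2, 1, 1]

Assembling the blocks gives a Jordan form
J =
  [5, 1, 0, 0]
  [0, 5, 0, 0]
  [0, 0, 5, 0]
  [0, 0, 0, 5]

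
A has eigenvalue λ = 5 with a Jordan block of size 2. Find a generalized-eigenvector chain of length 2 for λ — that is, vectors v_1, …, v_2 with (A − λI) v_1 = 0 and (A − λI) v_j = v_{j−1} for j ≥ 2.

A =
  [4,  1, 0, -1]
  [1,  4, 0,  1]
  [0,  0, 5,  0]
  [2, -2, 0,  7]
A Jordan chain for λ = 5 of length 2:
v_1 = (-1, 1, 0, 2)ᵀ
v_2 = (1, 0, 0, 0)ᵀ

Let N = A − (5)·I. We want v_2 with N^2 v_2 = 0 but N^1 v_2 ≠ 0; then v_{j-1} := N · v_j for j = 2, …, 2.

Pick v_2 = (1, 0, 0, 0)ᵀ.
Then v_1 = N · v_2 = (-1, 1, 0, 2)ᵀ.

Sanity check: (A − (5)·I) v_1 = (0, 0, 0, 0)ᵀ = 0. ✓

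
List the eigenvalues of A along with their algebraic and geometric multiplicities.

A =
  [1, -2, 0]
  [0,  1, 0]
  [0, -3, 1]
λ = 1: alg = 3, geom = 2

Step 1 — factor the characteristic polynomial to read off the algebraic multiplicities:
  χ_A(x) = (x - 1)^3

Step 2 — compute geometric multiplicities via the rank-nullity identity g(λ) = n − rank(A − λI):
  rank(A − (1)·I) = 1, so dim ker(A − (1)·I) = n − 1 = 2

Summary:
  λ = 1: algebraic multiplicity = 3, geometric multiplicity = 2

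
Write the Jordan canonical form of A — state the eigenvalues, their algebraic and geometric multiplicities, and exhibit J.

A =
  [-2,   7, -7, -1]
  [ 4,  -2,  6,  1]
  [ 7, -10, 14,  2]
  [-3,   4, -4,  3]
J_1(1) ⊕ J_3(4)

The characteristic polynomial is
  det(x·I − A) = x^4 - 13*x^3 + 60*x^2 - 112*x + 64 = (x - 4)^3*(x - 1)

Eigenvalues and multiplicities (the geometric multiplicity of λ is n − rank(A − λI), which equals the number of Jordan blocks for λ):
  λ = 1: algebraic multiplicity = 1, geometric multiplicity = 1
  λ = 4: algebraic multiplicity = 3, geometric multiplicity = 1

Determining the block sizes for each eigenvalue:
  λ = 1: one block (gm = 1), so the single block has size am = 1 → block sizes [1]
  λ = 4: one block (gm = 1), so the single block has size am = 3 → block sizes [3]

Assembling the blocks gives a Jordan form
J =
  [1, 0, 0, 0]
  [0, 4, 1, 0]
  [0, 0, 4, 1]
  [0, 0, 0, 4]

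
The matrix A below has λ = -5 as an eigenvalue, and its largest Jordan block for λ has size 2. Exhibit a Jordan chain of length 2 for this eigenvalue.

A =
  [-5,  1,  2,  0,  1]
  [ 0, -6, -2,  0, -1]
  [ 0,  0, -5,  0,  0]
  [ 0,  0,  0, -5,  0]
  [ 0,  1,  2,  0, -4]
A Jordan chain for λ = -5 of length 2:
v_1 = (1, -1, 0, 0, 1)ᵀ
v_2 = (0, 1, 0, 0, 0)ᵀ

Let N = A − (-5)·I. We want v_2 with N^2 v_2 = 0 but N^1 v_2 ≠ 0; then v_{j-1} := N · v_j for j = 2, …, 2.

Pick v_2 = (0, 1, 0, 0, 0)ᵀ.
Then v_1 = N · v_2 = (1, -1, 0, 0, 1)ᵀ.

Sanity check: (A − (-5)·I) v_1 = (0, 0, 0, 0, 0)ᵀ = 0. ✓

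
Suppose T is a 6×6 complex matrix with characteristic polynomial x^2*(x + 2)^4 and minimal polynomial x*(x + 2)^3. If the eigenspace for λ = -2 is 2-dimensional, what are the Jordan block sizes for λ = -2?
Block sizes for λ = -2: [3, 1]

Step 1 — from the characteristic polynomial, algebraic multiplicity of λ = -2 is 4. From dim ker(T − (-2)·I) = 2, there are exactly 2 Jordan blocks for λ = -2.
Step 2 — from the minimal polynomial, the factor (x + 2)^3 tells us the largest block for λ = -2 has size 3.
Step 3 — with total size 4, 2 blocks, and largest block 3, the block sizes (in nonincreasing order) are [3, 1].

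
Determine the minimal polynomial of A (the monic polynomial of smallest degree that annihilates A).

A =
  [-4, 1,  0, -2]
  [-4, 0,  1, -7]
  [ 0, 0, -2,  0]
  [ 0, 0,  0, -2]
x^3 + 6*x^2 + 12*x + 8

The characteristic polynomial is χ_A(x) = (x + 2)^4, so the eigenvalues are known. The minimal polynomial is
  m_A(x) = Π_λ (x − λ)^{k_λ}
where k_λ is the size of the *largest* Jordan block for λ (equivalently, the smallest k with (A − λI)^k v = 0 for every generalised eigenvector v of λ).

  λ = -2: largest Jordan block has size 3, contributing (x + 2)^3

So m_A(x) = (x + 2)^3 = x^3 + 6*x^2 + 12*x + 8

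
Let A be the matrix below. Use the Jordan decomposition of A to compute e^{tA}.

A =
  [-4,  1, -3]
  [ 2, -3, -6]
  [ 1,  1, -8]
e^{tA} =
  [t*exp(-5*t) + exp(-5*t), t*exp(-5*t), -3*t*exp(-5*t)]
  [2*t*exp(-5*t), 2*t*exp(-5*t) + exp(-5*t), -6*t*exp(-5*t)]
  [t*exp(-5*t), t*exp(-5*t), -3*t*exp(-5*t) + exp(-5*t)]

Strategy: write A = P · J · P⁻¹ where J is a Jordan canonical form, so e^{tA} = P · e^{tJ} · P⁻¹, and e^{tJ} can be computed block-by-block.

A has Jordan form
J =
  [-5,  1,  0]
  [ 0, -5,  0]
  [ 0,  0, -5]
(up to reordering of blocks).

Per-block formulas:
  For a 1×1 block at λ = -5: exp(t · [-5]) = [e^(-5t)].
  For a 2×2 Jordan block J_2(-5): exp(t · J_2(-5)) = e^(-5t)·(I + t·N), where N is the 2×2 nilpotent shift.

After assembling e^{tJ} and conjugating by P, we get:

e^{tA} =
  [t*exp(-5*t) + exp(-5*t), t*exp(-5*t), -3*t*exp(-5*t)]
  [2*t*exp(-5*t), 2*t*exp(-5*t) + exp(-5*t), -6*t*exp(-5*t)]
  [t*exp(-5*t), t*exp(-5*t), -3*t*exp(-5*t) + exp(-5*t)]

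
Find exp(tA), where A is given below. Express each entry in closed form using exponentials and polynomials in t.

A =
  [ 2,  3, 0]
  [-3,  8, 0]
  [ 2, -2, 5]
e^{tA} =
  [-3*t*exp(5*t) + exp(5*t), 3*t*exp(5*t), 0]
  [-3*t*exp(5*t), 3*t*exp(5*t) + exp(5*t), 0]
  [2*t*exp(5*t), -2*t*exp(5*t), exp(5*t)]

Strategy: write A = P · J · P⁻¹ where J is a Jordan canonical form, so e^{tA} = P · e^{tJ} · P⁻¹, and e^{tJ} can be computed block-by-block.

A has Jordan form
J =
  [5, 1, 0]
  [0, 5, 0]
  [0, 0, 5]
(up to reordering of blocks).

Per-block formulas:
  For a 2×2 Jordan block J_2(5): exp(t · J_2(5)) = e^(5t)·(I + t·N), where N is the 2×2 nilpotent shift.
  For a 1×1 block at λ = 5: exp(t · [5]) = [e^(5t)].

After assembling e^{tJ} and conjugating by P, we get:

e^{tA} =
  [-3*t*exp(5*t) + exp(5*t), 3*t*exp(5*t), 0]
  [-3*t*exp(5*t), 3*t*exp(5*t) + exp(5*t), 0]
  [2*t*exp(5*t), -2*t*exp(5*t), exp(5*t)]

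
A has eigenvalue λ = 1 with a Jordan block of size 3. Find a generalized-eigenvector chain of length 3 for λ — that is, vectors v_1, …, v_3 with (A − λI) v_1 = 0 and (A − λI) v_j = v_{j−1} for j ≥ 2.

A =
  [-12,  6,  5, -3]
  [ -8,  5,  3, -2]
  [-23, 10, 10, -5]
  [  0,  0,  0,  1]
A Jordan chain for λ = 1 of length 3:
v_1 = (6, 3, 12, 0)ᵀ
v_2 = (-13, -8, -23, 0)ᵀ
v_3 = (1, 0, 0, 0)ᵀ

Let N = A − (1)·I. We want v_3 with N^3 v_3 = 0 but N^2 v_3 ≠ 0; then v_{j-1} := N · v_j for j = 3, …, 2.

Pick v_3 = (1, 0, 0, 0)ᵀ.
Then v_2 = N · v_3 = (-13, -8, -23, 0)ᵀ.
Then v_1 = N · v_2 = (6, 3, 12, 0)ᵀ.

Sanity check: (A − (1)·I) v_1 = (0, 0, 0, 0)ᵀ = 0. ✓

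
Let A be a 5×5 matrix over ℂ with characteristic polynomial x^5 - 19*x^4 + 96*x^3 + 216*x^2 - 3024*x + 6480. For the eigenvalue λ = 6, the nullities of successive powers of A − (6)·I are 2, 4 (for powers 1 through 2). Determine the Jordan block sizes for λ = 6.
Block sizes for λ = 6: [2, 2]

From the dimensions of kernels of powers, the number of Jordan blocks of size at least j is d_j − d_{j−1} where d_j = dim ker(N^j) (with d_0 = 0). Computing the differences gives [2, 2].
The number of blocks of size exactly k is (#blocks of size ≥ k) − (#blocks of size ≥ k + 1), so the partition is: 2 block(s) of size 2.
In nonincreasing order the block sizes are [2, 2].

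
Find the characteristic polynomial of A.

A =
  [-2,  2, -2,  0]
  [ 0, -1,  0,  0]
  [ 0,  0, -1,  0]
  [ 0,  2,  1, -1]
x^4 + 5*x^3 + 9*x^2 + 7*x + 2

Expanding det(x·I − A) (e.g. by cofactor expansion or by noting that A is similar to its Jordan form J, which has the same characteristic polynomial as A) gives
  χ_A(x) = x^4 + 5*x^3 + 9*x^2 + 7*x + 2
which factors as (x + 1)^3*(x + 2). The eigenvalues (with algebraic multiplicities) are λ = -2 with multiplicity 1, λ = -1 with multiplicity 3.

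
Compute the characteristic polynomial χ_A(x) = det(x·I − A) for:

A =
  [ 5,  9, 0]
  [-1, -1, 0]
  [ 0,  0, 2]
x^3 - 6*x^2 + 12*x - 8

Expanding det(x·I − A) (e.g. by cofactor expansion or by noting that A is similar to its Jordan form J, which has the same characteristic polynomial as A) gives
  χ_A(x) = x^3 - 6*x^2 + 12*x - 8
which factors as (x - 2)^3. The eigenvalues (with algebraic multiplicities) are λ = 2 with multiplicity 3.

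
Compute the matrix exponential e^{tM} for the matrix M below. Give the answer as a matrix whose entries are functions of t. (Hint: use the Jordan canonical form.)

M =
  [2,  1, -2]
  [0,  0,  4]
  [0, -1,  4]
e^{tM} =
  [exp(2*t), t*exp(2*t), -2*t*exp(2*t)]
  [0, -2*t*exp(2*t) + exp(2*t), 4*t*exp(2*t)]
  [0, -t*exp(2*t), 2*t*exp(2*t) + exp(2*t)]

Strategy: write M = P · J · P⁻¹ where J is a Jordan canonical form, so e^{tM} = P · e^{tJ} · P⁻¹, and e^{tJ} can be computed block-by-block.

M has Jordan form
J =
  [2, 1, 0]
  [0, 2, 0]
  [0, 0, 2]
(up to reordering of blocks).

Per-block formulas:
  For a 1×1 block at λ = 2: exp(t · [2]) = [e^(2t)].
  For a 2×2 Jordan block J_2(2): exp(t · J_2(2)) = e^(2t)·(I + t·N), where N is the 2×2 nilpotent shift.

After assembling e^{tJ} and conjugating by P, we get:

e^{tM} =
  [exp(2*t), t*exp(2*t), -2*t*exp(2*t)]
  [0, -2*t*exp(2*t) + exp(2*t), 4*t*exp(2*t)]
  [0, -t*exp(2*t), 2*t*exp(2*t) + exp(2*t)]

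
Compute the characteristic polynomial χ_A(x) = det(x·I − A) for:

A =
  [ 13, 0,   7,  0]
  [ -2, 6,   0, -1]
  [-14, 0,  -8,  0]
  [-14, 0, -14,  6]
x^4 - 17*x^3 + 90*x^2 - 108*x - 216

Expanding det(x·I − A) (e.g. by cofactor expansion or by noting that A is similar to its Jordan form J, which has the same characteristic polynomial as A) gives
  χ_A(x) = x^4 - 17*x^3 + 90*x^2 - 108*x - 216
which factors as (x - 6)^3*(x + 1). The eigenvalues (with algebraic multiplicities) are λ = -1 with multiplicity 1, λ = 6 with multiplicity 3.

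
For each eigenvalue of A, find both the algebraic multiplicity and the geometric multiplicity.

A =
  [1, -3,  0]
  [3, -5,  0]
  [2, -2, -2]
λ = -2: alg = 3, geom = 2

Step 1 — factor the characteristic polynomial to read off the algebraic multiplicities:
  χ_A(x) = (x + 2)^3

Step 2 — compute geometric multiplicities via the rank-nullity identity g(λ) = n − rank(A − λI):
  rank(A − (-2)·I) = 1, so dim ker(A − (-2)·I) = n − 1 = 2

Summary:
  λ = -2: algebraic multiplicity = 3, geometric multiplicity = 2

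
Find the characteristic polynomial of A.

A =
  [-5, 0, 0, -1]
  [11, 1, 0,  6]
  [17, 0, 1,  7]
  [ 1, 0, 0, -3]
x^4 + 6*x^3 + x^2 - 24*x + 16

Expanding det(x·I − A) (e.g. by cofactor expansion or by noting that A is similar to its Jordan form J, which has the same characteristic polynomial as A) gives
  χ_A(x) = x^4 + 6*x^3 + x^2 - 24*x + 16
which factors as (x - 1)^2*(x + 4)^2. The eigenvalues (with algebraic multiplicities) are λ = -4 with multiplicity 2, λ = 1 with multiplicity 2.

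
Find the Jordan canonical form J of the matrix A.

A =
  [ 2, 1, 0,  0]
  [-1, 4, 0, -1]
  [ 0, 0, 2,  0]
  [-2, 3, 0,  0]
J_3(2) ⊕ J_1(2)

The characteristic polynomial is
  det(x·I − A) = x^4 - 8*x^3 + 24*x^2 - 32*x + 16 = (x - 2)^4

Eigenvalues and multiplicities (the geometric multiplicity of λ is n − rank(A − λI), which equals the number of Jordan blocks for λ):
  λ = 2: algebraic multiplicity = 4, geometric multiplicity = 2

Determining the block sizes for each eigenvalue:
  λ = 2: with am = 4 and gm = 2, the partition is not yet determined (e.g. several partitions of 4 into 2 parts exist). Let N = A − (2)·I. Computing rank(N^1) = 2, rank(N^2) = 1, rank(N^3) = 0; the number of blocks of size ≥ j is rank(N^{j−1}) − rank(N^j), giving [2, 1, 1]. So we have 1 block(s) of size 3, 1 block(s) of size 1 → block sizes [3, 1]

Assembling the blocks gives a Jordan form
J =
  [2, 1, 0, 0]
  [0, 2, 1, 0]
  [0, 0, 2, 0]
  [0, 0, 0, 2]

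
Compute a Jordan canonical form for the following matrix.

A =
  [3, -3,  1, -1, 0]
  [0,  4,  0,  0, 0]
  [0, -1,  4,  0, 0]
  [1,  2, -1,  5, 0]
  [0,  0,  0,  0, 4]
J_2(4) ⊕ J_2(4) ⊕ J_1(4)

The characteristic polynomial is
  det(x·I − A) = x^5 - 20*x^4 + 160*x^3 - 640*x^2 + 1280*x - 1024 = (x - 4)^5

Eigenvalues and multiplicities (the geometric multiplicity of λ is n − rank(A − λI), which equals the number of Jordan blocks for λ):
  λ = 4: algebraic multiplicity = 5, geometric multiplicity = 3

Determining the block sizes for each eigenvalue:
  λ = 4: with am = 5 and gm = 3, the partition is not yet determined (e.g. several partitions of 5 into 3 parts exist). Let N = A − (4)·I. Computing rank(N^1) = 2, rank(N^2) = 0; the number of blocks of size ≥ j is rank(N^{j−1}) − rank(N^j), giving [3, 2]. So we have 2 block(s) of size 2, 1 block(s) of size 1 → block sizes [2, 2, 1]

Assembling the blocks gives a Jordan form
J =
  [4, 1, 0, 0, 0]
  [0, 4, 0, 0, 0]
  [0, 0, 4, 1, 0]
  [0, 0, 0, 4, 0]
  [0, 0, 0, 0, 4]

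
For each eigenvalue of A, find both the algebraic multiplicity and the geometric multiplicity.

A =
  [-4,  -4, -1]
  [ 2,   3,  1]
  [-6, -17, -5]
λ = -2: alg = 3, geom = 1

Step 1 — factor the characteristic polynomial to read off the algebraic multiplicities:
  χ_A(x) = (x + 2)^3

Step 2 — compute geometric multiplicities via the rank-nullity identity g(λ) = n − rank(A − λI):
  rank(A − (-2)·I) = 2, so dim ker(A − (-2)·I) = n − 2 = 1

Summary:
  λ = -2: algebraic multiplicity = 3, geometric multiplicity = 1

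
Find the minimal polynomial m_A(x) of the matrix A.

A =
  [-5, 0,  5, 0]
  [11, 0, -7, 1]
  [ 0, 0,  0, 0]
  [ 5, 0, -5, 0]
x^3 + 5*x^2

The characteristic polynomial is χ_A(x) = x^3*(x + 5), so the eigenvalues are known. The minimal polynomial is
  m_A(x) = Π_λ (x − λ)^{k_λ}
where k_λ is the size of the *largest* Jordan block for λ (equivalently, the smallest k with (A − λI)^k v = 0 for every generalised eigenvector v of λ).

  λ = -5: largest Jordan block has size 1, contributing (x + 5)
  λ = 0: largest Jordan block has size 2, contributing (x − 0)^2

So m_A(x) = x^2*(x + 5) = x^3 + 5*x^2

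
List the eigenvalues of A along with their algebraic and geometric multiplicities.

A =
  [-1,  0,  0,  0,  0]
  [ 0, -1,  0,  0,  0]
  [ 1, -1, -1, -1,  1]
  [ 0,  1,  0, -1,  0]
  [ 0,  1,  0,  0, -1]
λ = -1: alg = 5, geom = 3

Step 1 — factor the characteristic polynomial to read off the algebraic multiplicities:
  χ_A(x) = (x + 1)^5

Step 2 — compute geometric multiplicities via the rank-nullity identity g(λ) = n − rank(A − λI):
  rank(A − (-1)·I) = 2, so dim ker(A − (-1)·I) = n − 2 = 3

Summary:
  λ = -1: algebraic multiplicity = 5, geometric multiplicity = 3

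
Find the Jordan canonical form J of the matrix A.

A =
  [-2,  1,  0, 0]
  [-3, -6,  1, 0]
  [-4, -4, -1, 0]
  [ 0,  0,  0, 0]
J_3(-3) ⊕ J_1(0)

The characteristic polynomial is
  det(x·I − A) = x^4 + 9*x^3 + 27*x^2 + 27*x = x*(x + 3)^3

Eigenvalues and multiplicities (the geometric multiplicity of λ is n − rank(A − λI), which equals the number of Jordan blocks for λ):
  λ = -3: algebraic multiplicity = 3, geometric multiplicity = 1
  λ = 0: algebraic multiplicity = 1, geometric multiplicity = 1

Determining the block sizes for each eigenvalue:
  λ = -3: one block (gm = 1), so the single block has size am = 3 → block sizes [3]
  λ = 0: one block (gm = 1), so the single block has size am = 1 → block sizes [1]

Assembling the blocks gives a Jordan form
J =
  [-3,  1,  0, 0]
  [ 0, -3,  1, 0]
  [ 0,  0, -3, 0]
  [ 0,  0,  0, 0]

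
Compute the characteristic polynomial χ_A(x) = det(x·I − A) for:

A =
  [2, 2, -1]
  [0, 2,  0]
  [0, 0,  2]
x^3 - 6*x^2 + 12*x - 8

Expanding det(x·I − A) (e.g. by cofactor expansion or by noting that A is similar to its Jordan form J, which has the same characteristic polynomial as A) gives
  χ_A(x) = x^3 - 6*x^2 + 12*x - 8
which factors as (x - 2)^3. The eigenvalues (with algebraic multiplicities) are λ = 2 with multiplicity 3.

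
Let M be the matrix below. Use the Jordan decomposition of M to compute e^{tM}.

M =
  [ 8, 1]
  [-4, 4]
e^{tM} =
  [2*t*exp(6*t) + exp(6*t), t*exp(6*t)]
  [-4*t*exp(6*t), -2*t*exp(6*t) + exp(6*t)]

Strategy: write M = P · J · P⁻¹ where J is a Jordan canonical form, so e^{tM} = P · e^{tJ} · P⁻¹, and e^{tJ} can be computed block-by-block.

M has Jordan form
J =
  [6, 1]
  [0, 6]
(up to reordering of blocks).

Per-block formulas:
  For a 2×2 Jordan block J_2(6): exp(t · J_2(6)) = e^(6t)·(I + t·N), where N is the 2×2 nilpotent shift.

After assembling e^{tJ} and conjugating by P, we get:

e^{tM} =
  [2*t*exp(6*t) + exp(6*t), t*exp(6*t)]
  [-4*t*exp(6*t), -2*t*exp(6*t) + exp(6*t)]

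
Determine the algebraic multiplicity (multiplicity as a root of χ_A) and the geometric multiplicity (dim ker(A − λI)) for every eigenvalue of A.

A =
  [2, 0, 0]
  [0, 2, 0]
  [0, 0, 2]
λ = 2: alg = 3, geom = 3

Step 1 — factor the characteristic polynomial to read off the algebraic multiplicities:
  χ_A(x) = (x - 2)^3

Step 2 — compute geometric multiplicities via the rank-nullity identity g(λ) = n − rank(A − λI):
  rank(A − (2)·I) = 0, so dim ker(A − (2)·I) = n − 0 = 3

Summary:
  λ = 2: algebraic multiplicity = 3, geometric multiplicity = 3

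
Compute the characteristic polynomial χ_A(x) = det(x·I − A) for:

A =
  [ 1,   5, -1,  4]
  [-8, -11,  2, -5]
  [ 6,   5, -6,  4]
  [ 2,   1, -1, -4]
x^4 + 20*x^3 + 150*x^2 + 500*x + 625

Expanding det(x·I − A) (e.g. by cofactor expansion or by noting that A is similar to its Jordan form J, which has the same characteristic polynomial as A) gives
  χ_A(x) = x^4 + 20*x^3 + 150*x^2 + 500*x + 625
which factors as (x + 5)^4. The eigenvalues (with algebraic multiplicities) are λ = -5 with multiplicity 4.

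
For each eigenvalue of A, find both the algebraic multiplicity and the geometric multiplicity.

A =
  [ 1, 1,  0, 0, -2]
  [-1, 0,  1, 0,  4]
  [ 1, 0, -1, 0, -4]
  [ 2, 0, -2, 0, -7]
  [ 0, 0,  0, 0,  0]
λ = 0: alg = 5, geom = 2

Step 1 — factor the characteristic polynomial to read off the algebraic multiplicities:
  χ_A(x) = x^5

Step 2 — compute geometric multiplicities via the rank-nullity identity g(λ) = n − rank(A − λI):
  rank(A − (0)·I) = 3, so dim ker(A − (0)·I) = n − 3 = 2

Summary:
  λ = 0: algebraic multiplicity = 5, geometric multiplicity = 2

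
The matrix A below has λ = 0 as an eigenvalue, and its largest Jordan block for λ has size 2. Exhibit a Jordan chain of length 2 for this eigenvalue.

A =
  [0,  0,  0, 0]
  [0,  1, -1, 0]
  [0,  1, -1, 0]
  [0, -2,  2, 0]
A Jordan chain for λ = 0 of length 2:
v_1 = (0, 1, 1, -2)ᵀ
v_2 = (0, 1, 0, 0)ᵀ

Let N = A − (0)·I. We want v_2 with N^2 v_2 = 0 but N^1 v_2 ≠ 0; then v_{j-1} := N · v_j for j = 2, …, 2.

Pick v_2 = (0, 1, 0, 0)ᵀ.
Then v_1 = N · v_2 = (0, 1, 1, -2)ᵀ.

Sanity check: (A − (0)·I) v_1 = (0, 0, 0, 0)ᵀ = 0. ✓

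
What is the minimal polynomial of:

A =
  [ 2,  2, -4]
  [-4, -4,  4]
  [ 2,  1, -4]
x^2 + 4*x + 4

The characteristic polynomial is χ_A(x) = (x + 2)^3, so the eigenvalues are known. The minimal polynomial is
  m_A(x) = Π_λ (x − λ)^{k_λ}
where k_λ is the size of the *largest* Jordan block for λ (equivalently, the smallest k with (A − λI)^k v = 0 for every generalised eigenvector v of λ).

  λ = -2: largest Jordan block has size 2, contributing (x + 2)^2

So m_A(x) = (x + 2)^2 = x^2 + 4*x + 4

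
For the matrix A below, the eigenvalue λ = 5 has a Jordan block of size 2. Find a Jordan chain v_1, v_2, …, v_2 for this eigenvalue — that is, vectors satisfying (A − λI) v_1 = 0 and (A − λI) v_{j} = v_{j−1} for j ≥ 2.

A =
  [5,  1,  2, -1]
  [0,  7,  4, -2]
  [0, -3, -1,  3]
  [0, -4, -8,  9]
A Jordan chain for λ = 5 of length 2:
v_1 = (1, 2, -3, -4)ᵀ
v_2 = (0, 1, 0, 0)ᵀ

Let N = A − (5)·I. We want v_2 with N^2 v_2 = 0 but N^1 v_2 ≠ 0; then v_{j-1} := N · v_j for j = 2, …, 2.

Pick v_2 = (0, 1, 0, 0)ᵀ.
Then v_1 = N · v_2 = (1, 2, -3, -4)ᵀ.

Sanity check: (A − (5)·I) v_1 = (0, 0, 0, 0)ᵀ = 0. ✓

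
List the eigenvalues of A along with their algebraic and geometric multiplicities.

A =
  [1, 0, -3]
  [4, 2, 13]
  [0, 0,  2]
λ = 1: alg = 1, geom = 1; λ = 2: alg = 2, geom = 1

Step 1 — factor the characteristic polynomial to read off the algebraic multiplicities:
  χ_A(x) = (x - 2)^2*(x - 1)

Step 2 — compute geometric multiplicities via the rank-nullity identity g(λ) = n − rank(A − λI):
  rank(A − (1)·I) = 2, so dim ker(A − (1)·I) = n − 2 = 1
  rank(A − (2)·I) = 2, so dim ker(A − (2)·I) = n − 2 = 1

Summary:
  λ = 1: algebraic multiplicity = 1, geometric multiplicity = 1
  λ = 2: algebraic multiplicity = 2, geometric multiplicity = 1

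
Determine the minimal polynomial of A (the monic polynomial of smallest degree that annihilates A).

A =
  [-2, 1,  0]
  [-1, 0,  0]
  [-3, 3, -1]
x^2 + 2*x + 1

The characteristic polynomial is χ_A(x) = (x + 1)^3, so the eigenvalues are known. The minimal polynomial is
  m_A(x) = Π_λ (x − λ)^{k_λ}
where k_λ is the size of the *largest* Jordan block for λ (equivalently, the smallest k with (A − λI)^k v = 0 for every generalised eigenvector v of λ).

  λ = -1: largest Jordan block has size 2, contributing (x + 1)^2

So m_A(x) = (x + 1)^2 = x^2 + 2*x + 1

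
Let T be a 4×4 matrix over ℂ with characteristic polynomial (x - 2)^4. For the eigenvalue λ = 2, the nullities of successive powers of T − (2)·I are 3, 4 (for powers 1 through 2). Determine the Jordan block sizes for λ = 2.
Block sizes for λ = 2: [2, 1, 1]

From the dimensions of kernels of powers, the number of Jordan blocks of size at least j is d_j − d_{j−1} where d_j = dim ker(N^j) (with d_0 = 0). Computing the differences gives [3, 1].
The number of blocks of size exactly k is (#blocks of size ≥ k) − (#blocks of size ≥ k + 1), so the partition is: 2 block(s) of size 1, 1 block(s) of size 2.
In nonincreasing order the block sizes are [2, 1, 1].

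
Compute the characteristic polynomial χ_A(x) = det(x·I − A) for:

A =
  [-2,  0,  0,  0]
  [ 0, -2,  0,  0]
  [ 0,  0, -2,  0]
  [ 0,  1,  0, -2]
x^4 + 8*x^3 + 24*x^2 + 32*x + 16

Expanding det(x·I − A) (e.g. by cofactor expansion or by noting that A is similar to its Jordan form J, which has the same characteristic polynomial as A) gives
  χ_A(x) = x^4 + 8*x^3 + 24*x^2 + 32*x + 16
which factors as (x + 2)^4. The eigenvalues (with algebraic multiplicities) are λ = -2 with multiplicity 4.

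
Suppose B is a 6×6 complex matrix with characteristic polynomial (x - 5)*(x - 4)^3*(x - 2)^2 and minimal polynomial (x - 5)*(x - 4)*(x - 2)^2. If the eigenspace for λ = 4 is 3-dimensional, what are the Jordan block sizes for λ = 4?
Block sizes for λ = 4: [1, 1, 1]

Step 1 — from the characteristic polynomial, algebraic multiplicity of λ = 4 is 3. From dim ker(B − (4)·I) = 3, there are exactly 3 Jordan blocks for λ = 4.
Step 2 — from the minimal polynomial, the factor (x − 4) tells us the largest block for λ = 4 has size 1.
Step 3 — with total size 3, 3 blocks, and largest block 1, the block sizes (in nonincreasing order) are [1, 1, 1].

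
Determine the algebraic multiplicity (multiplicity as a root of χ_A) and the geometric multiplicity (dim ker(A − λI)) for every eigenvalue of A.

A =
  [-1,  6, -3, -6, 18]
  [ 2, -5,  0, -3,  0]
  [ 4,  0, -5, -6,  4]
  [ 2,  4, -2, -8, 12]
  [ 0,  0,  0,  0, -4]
λ = -5: alg = 3, geom = 2; λ = -4: alg = 2, geom = 2

Step 1 — factor the characteristic polynomial to read off the algebraic multiplicities:
  χ_A(x) = (x + 4)^2*(x + 5)^3

Step 2 — compute geometric multiplicities via the rank-nullity identity g(λ) = n − rank(A − λI):
  rank(A − (-5)·I) = 3, so dim ker(A − (-5)·I) = n − 3 = 2
  rank(A − (-4)·I) = 3, so dim ker(A − (-4)·I) = n − 3 = 2

Summary:
  λ = -5: algebraic multiplicity = 3, geometric multiplicity = 2
  λ = -4: algebraic multiplicity = 2, geometric multiplicity = 2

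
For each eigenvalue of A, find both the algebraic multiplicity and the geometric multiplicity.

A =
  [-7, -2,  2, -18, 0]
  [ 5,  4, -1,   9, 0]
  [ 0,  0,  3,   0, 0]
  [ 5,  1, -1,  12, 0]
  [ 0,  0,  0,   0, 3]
λ = 3: alg = 5, geom = 4

Step 1 — factor the characteristic polynomial to read off the algebraic multiplicities:
  χ_A(x) = (x - 3)^5

Step 2 — compute geometric multiplicities via the rank-nullity identity g(λ) = n − rank(A − λI):
  rank(A − (3)·I) = 1, so dim ker(A − (3)·I) = n − 1 = 4

Summary:
  λ = 3: algebraic multiplicity = 5, geometric multiplicity = 4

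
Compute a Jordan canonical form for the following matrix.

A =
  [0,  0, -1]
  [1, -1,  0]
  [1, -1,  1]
J_3(0)

The characteristic polynomial is
  det(x·I − A) = x^3

Eigenvalues and multiplicities (the geometric multiplicity of λ is n − rank(A − λI), which equals the number of Jordan blocks for λ):
  λ = 0: algebraic multiplicity = 3, geometric multiplicity = 1

Determining the block sizes for each eigenvalue:
  λ = 0: one block (gm = 1), so the single block has size am = 3 → block sizes [3]

Assembling the blocks gives a Jordan form
J =
  [0, 1, 0]
  [0, 0, 1]
  [0, 0, 0]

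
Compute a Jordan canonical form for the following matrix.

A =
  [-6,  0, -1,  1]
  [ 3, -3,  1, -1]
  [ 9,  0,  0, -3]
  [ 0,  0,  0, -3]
J_2(-3) ⊕ J_1(-3) ⊕ J_1(-3)

The characteristic polynomial is
  det(x·I − A) = x^4 + 12*x^3 + 54*x^2 + 108*x + 81 = (x + 3)^4

Eigenvalues and multiplicities (the geometric multiplicity of λ is n − rank(A − λI), which equals the number of Jordan blocks for λ):
  λ = -3: algebraic multiplicity = 4, geometric multiplicity = 3

Determining the block sizes for each eigenvalue:
  λ = -3: 3 blocks summing to 4 forces exactly one block of size 2 and the rest size 1 → block sizes [2, 1, 1]

Assembling the blocks gives a Jordan form
J =
  [-3,  1,  0,  0]
  [ 0, -3,  0,  0]
  [ 0,  0, -3,  0]
  [ 0,  0,  0, -3]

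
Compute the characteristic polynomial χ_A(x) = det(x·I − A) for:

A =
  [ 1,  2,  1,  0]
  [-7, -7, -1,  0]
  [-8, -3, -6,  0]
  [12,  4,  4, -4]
x^4 + 16*x^3 + 96*x^2 + 256*x + 256

Expanding det(x·I − A) (e.g. by cofactor expansion or by noting that A is similar to its Jordan form J, which has the same characteristic polynomial as A) gives
  χ_A(x) = x^4 + 16*x^3 + 96*x^2 + 256*x + 256
which factors as (x + 4)^4. The eigenvalues (with algebraic multiplicities) are λ = -4 with multiplicity 4.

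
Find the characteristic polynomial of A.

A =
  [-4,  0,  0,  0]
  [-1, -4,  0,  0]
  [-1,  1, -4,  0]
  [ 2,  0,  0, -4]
x^4 + 16*x^3 + 96*x^2 + 256*x + 256

Expanding det(x·I − A) (e.g. by cofactor expansion or by noting that A is similar to its Jordan form J, which has the same characteristic polynomial as A) gives
  χ_A(x) = x^4 + 16*x^3 + 96*x^2 + 256*x + 256
which factors as (x + 4)^4. The eigenvalues (with algebraic multiplicities) are λ = -4 with multiplicity 4.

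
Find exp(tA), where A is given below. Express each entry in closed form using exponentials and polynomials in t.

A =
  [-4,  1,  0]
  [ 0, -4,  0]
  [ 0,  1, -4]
e^{tA} =
  [exp(-4*t), t*exp(-4*t), 0]
  [0, exp(-4*t), 0]
  [0, t*exp(-4*t), exp(-4*t)]

Strategy: write A = P · J · P⁻¹ where J is a Jordan canonical form, so e^{tA} = P · e^{tJ} · P⁻¹, and e^{tJ} can be computed block-by-block.

A has Jordan form
J =
  [-4,  1,  0]
  [ 0, -4,  0]
  [ 0,  0, -4]
(up to reordering of blocks).

Per-block formulas:
  For a 1×1 block at λ = -4: exp(t · [-4]) = [e^(-4t)].
  For a 2×2 Jordan block J_2(-4): exp(t · J_2(-4)) = e^(-4t)·(I + t·N), where N is the 2×2 nilpotent shift.

After assembling e^{tJ} and conjugating by P, we get:

e^{tA} =
  [exp(-4*t), t*exp(-4*t), 0]
  [0, exp(-4*t), 0]
  [0, t*exp(-4*t), exp(-4*t)]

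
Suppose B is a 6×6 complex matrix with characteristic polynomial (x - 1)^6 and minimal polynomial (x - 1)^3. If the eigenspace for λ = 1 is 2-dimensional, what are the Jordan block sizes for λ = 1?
Block sizes for λ = 1: [3, 3]

Step 1 — from the characteristic polynomial, algebraic multiplicity of λ = 1 is 6. From dim ker(B − (1)·I) = 2, there are exactly 2 Jordan blocks for λ = 1.
Step 2 — from the minimal polynomial, the factor (x − 1)^3 tells us the largest block for λ = 1 has size 3.
Step 3 — with total size 6, 2 blocks, and largest block 3, the block sizes (in nonincreasing order) are [3, 3].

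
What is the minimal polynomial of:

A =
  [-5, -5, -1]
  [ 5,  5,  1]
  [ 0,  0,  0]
x^2

The characteristic polynomial is χ_A(x) = x^3, so the eigenvalues are known. The minimal polynomial is
  m_A(x) = Π_λ (x − λ)^{k_λ}
where k_λ is the size of the *largest* Jordan block for λ (equivalently, the smallest k with (A − λI)^k v = 0 for every generalised eigenvector v of λ).

  λ = 0: largest Jordan block has size 2, contributing (x − 0)^2

So m_A(x) = x^2 = x^2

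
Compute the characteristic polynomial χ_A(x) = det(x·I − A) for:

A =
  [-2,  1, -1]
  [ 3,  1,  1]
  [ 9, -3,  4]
x^3 - 3*x^2 + 3*x - 1

Expanding det(x·I − A) (e.g. by cofactor expansion or by noting that A is similar to its Jordan form J, which has the same characteristic polynomial as A) gives
  χ_A(x) = x^3 - 3*x^2 + 3*x - 1
which factors as (x - 1)^3. The eigenvalues (with algebraic multiplicities) are λ = 1 with multiplicity 3.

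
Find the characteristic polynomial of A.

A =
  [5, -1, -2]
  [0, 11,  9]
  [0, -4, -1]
x^3 - 15*x^2 + 75*x - 125

Expanding det(x·I − A) (e.g. by cofactor expansion or by noting that A is similar to its Jordan form J, which has the same characteristic polynomial as A) gives
  χ_A(x) = x^3 - 15*x^2 + 75*x - 125
which factors as (x - 5)^3. The eigenvalues (with algebraic multiplicities) are λ = 5 with multiplicity 3.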